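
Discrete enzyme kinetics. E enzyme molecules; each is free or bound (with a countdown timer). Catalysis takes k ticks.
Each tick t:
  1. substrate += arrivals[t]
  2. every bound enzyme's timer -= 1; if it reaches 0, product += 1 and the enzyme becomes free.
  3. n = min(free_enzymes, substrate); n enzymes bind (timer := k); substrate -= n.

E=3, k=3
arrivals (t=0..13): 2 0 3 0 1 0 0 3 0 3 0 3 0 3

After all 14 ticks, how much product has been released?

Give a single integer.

Answer: 11

Derivation:
t=0: arr=2 -> substrate=0 bound=2 product=0
t=1: arr=0 -> substrate=0 bound=2 product=0
t=2: arr=3 -> substrate=2 bound=3 product=0
t=3: arr=0 -> substrate=0 bound=3 product=2
t=4: arr=1 -> substrate=1 bound=3 product=2
t=5: arr=0 -> substrate=0 bound=3 product=3
t=6: arr=0 -> substrate=0 bound=1 product=5
t=7: arr=3 -> substrate=1 bound=3 product=5
t=8: arr=0 -> substrate=0 bound=3 product=6
t=9: arr=3 -> substrate=3 bound=3 product=6
t=10: arr=0 -> substrate=1 bound=3 product=8
t=11: arr=3 -> substrate=3 bound=3 product=9
t=12: arr=0 -> substrate=3 bound=3 product=9
t=13: arr=3 -> substrate=4 bound=3 product=11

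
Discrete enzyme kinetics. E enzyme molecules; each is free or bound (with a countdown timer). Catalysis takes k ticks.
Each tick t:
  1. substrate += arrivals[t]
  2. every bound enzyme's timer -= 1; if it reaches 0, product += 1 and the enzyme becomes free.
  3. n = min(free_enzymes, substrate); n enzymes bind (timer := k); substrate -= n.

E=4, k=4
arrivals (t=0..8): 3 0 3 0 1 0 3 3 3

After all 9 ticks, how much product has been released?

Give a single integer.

Answer: 7

Derivation:
t=0: arr=3 -> substrate=0 bound=3 product=0
t=1: arr=0 -> substrate=0 bound=3 product=0
t=2: arr=3 -> substrate=2 bound=4 product=0
t=3: arr=0 -> substrate=2 bound=4 product=0
t=4: arr=1 -> substrate=0 bound=4 product=3
t=5: arr=0 -> substrate=0 bound=4 product=3
t=6: arr=3 -> substrate=2 bound=4 product=4
t=7: arr=3 -> substrate=5 bound=4 product=4
t=8: arr=3 -> substrate=5 bound=4 product=7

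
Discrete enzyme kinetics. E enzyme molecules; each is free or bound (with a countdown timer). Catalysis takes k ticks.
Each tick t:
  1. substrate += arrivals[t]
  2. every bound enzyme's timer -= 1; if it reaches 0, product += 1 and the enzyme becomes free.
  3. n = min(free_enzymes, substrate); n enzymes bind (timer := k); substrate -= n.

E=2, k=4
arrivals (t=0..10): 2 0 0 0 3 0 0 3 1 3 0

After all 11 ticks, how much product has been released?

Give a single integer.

Answer: 4

Derivation:
t=0: arr=2 -> substrate=0 bound=2 product=0
t=1: arr=0 -> substrate=0 bound=2 product=0
t=2: arr=0 -> substrate=0 bound=2 product=0
t=3: arr=0 -> substrate=0 bound=2 product=0
t=4: arr=3 -> substrate=1 bound=2 product=2
t=5: arr=0 -> substrate=1 bound=2 product=2
t=6: arr=0 -> substrate=1 bound=2 product=2
t=7: arr=3 -> substrate=4 bound=2 product=2
t=8: arr=1 -> substrate=3 bound=2 product=4
t=9: arr=3 -> substrate=6 bound=2 product=4
t=10: arr=0 -> substrate=6 bound=2 product=4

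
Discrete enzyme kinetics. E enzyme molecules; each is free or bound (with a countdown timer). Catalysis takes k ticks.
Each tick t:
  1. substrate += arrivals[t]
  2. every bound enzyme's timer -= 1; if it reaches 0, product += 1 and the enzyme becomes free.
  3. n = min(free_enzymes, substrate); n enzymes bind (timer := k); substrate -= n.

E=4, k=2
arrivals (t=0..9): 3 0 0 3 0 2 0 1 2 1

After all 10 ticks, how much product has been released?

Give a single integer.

t=0: arr=3 -> substrate=0 bound=3 product=0
t=1: arr=0 -> substrate=0 bound=3 product=0
t=2: arr=0 -> substrate=0 bound=0 product=3
t=3: arr=3 -> substrate=0 bound=3 product=3
t=4: arr=0 -> substrate=0 bound=3 product=3
t=5: arr=2 -> substrate=0 bound=2 product=6
t=6: arr=0 -> substrate=0 bound=2 product=6
t=7: arr=1 -> substrate=0 bound=1 product=8
t=8: arr=2 -> substrate=0 bound=3 product=8
t=9: arr=1 -> substrate=0 bound=3 product=9

Answer: 9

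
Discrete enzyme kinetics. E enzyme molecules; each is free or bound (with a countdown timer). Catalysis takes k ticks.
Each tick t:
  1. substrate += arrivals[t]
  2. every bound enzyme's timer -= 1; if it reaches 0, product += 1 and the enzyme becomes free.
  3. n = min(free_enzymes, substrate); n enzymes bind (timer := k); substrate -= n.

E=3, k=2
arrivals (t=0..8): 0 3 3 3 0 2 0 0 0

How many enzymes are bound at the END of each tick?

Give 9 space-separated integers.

Answer: 0 3 3 3 3 3 3 2 2

Derivation:
t=0: arr=0 -> substrate=0 bound=0 product=0
t=1: arr=3 -> substrate=0 bound=3 product=0
t=2: arr=3 -> substrate=3 bound=3 product=0
t=3: arr=3 -> substrate=3 bound=3 product=3
t=4: arr=0 -> substrate=3 bound=3 product=3
t=5: arr=2 -> substrate=2 bound=3 product=6
t=6: arr=0 -> substrate=2 bound=3 product=6
t=7: arr=0 -> substrate=0 bound=2 product=9
t=8: arr=0 -> substrate=0 bound=2 product=9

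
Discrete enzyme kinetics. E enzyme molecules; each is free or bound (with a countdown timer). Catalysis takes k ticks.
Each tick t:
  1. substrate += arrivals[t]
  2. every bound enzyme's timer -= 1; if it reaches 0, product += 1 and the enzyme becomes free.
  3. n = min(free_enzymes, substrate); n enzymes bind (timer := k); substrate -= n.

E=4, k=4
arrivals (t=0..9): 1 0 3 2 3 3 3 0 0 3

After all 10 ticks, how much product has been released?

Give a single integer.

t=0: arr=1 -> substrate=0 bound=1 product=0
t=1: arr=0 -> substrate=0 bound=1 product=0
t=2: arr=3 -> substrate=0 bound=4 product=0
t=3: arr=2 -> substrate=2 bound=4 product=0
t=4: arr=3 -> substrate=4 bound=4 product=1
t=5: arr=3 -> substrate=7 bound=4 product=1
t=6: arr=3 -> substrate=7 bound=4 product=4
t=7: arr=0 -> substrate=7 bound=4 product=4
t=8: arr=0 -> substrate=6 bound=4 product=5
t=9: arr=3 -> substrate=9 bound=4 product=5

Answer: 5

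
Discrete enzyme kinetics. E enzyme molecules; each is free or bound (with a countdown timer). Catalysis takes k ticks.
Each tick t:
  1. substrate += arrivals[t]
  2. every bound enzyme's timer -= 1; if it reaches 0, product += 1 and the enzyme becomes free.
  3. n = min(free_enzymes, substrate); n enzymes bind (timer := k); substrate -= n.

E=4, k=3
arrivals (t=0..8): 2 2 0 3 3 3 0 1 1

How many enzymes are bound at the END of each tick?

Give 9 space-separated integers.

t=0: arr=2 -> substrate=0 bound=2 product=0
t=1: arr=2 -> substrate=0 bound=4 product=0
t=2: arr=0 -> substrate=0 bound=4 product=0
t=3: arr=3 -> substrate=1 bound=4 product=2
t=4: arr=3 -> substrate=2 bound=4 product=4
t=5: arr=3 -> substrate=5 bound=4 product=4
t=6: arr=0 -> substrate=3 bound=4 product=6
t=7: arr=1 -> substrate=2 bound=4 product=8
t=8: arr=1 -> substrate=3 bound=4 product=8

Answer: 2 4 4 4 4 4 4 4 4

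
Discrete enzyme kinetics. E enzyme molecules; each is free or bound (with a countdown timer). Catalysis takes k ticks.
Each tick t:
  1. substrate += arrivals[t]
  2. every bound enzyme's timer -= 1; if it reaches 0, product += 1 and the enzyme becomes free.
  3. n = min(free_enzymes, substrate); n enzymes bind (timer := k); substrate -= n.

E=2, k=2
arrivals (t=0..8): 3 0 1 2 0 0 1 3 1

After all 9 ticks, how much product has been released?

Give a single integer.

Answer: 7

Derivation:
t=0: arr=3 -> substrate=1 bound=2 product=0
t=1: arr=0 -> substrate=1 bound=2 product=0
t=2: arr=1 -> substrate=0 bound=2 product=2
t=3: arr=2 -> substrate=2 bound=2 product=2
t=4: arr=0 -> substrate=0 bound=2 product=4
t=5: arr=0 -> substrate=0 bound=2 product=4
t=6: arr=1 -> substrate=0 bound=1 product=6
t=7: arr=3 -> substrate=2 bound=2 product=6
t=8: arr=1 -> substrate=2 bound=2 product=7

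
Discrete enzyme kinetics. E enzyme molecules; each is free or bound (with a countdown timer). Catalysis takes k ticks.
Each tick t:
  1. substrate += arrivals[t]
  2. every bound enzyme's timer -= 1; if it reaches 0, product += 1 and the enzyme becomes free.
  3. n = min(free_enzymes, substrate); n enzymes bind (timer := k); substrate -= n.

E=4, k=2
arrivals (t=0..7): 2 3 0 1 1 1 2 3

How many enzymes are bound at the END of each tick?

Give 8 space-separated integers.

t=0: arr=2 -> substrate=0 bound=2 product=0
t=1: arr=3 -> substrate=1 bound=4 product=0
t=2: arr=0 -> substrate=0 bound=3 product=2
t=3: arr=1 -> substrate=0 bound=2 product=4
t=4: arr=1 -> substrate=0 bound=2 product=5
t=5: arr=1 -> substrate=0 bound=2 product=6
t=6: arr=2 -> substrate=0 bound=3 product=7
t=7: arr=3 -> substrate=1 bound=4 product=8

Answer: 2 4 3 2 2 2 3 4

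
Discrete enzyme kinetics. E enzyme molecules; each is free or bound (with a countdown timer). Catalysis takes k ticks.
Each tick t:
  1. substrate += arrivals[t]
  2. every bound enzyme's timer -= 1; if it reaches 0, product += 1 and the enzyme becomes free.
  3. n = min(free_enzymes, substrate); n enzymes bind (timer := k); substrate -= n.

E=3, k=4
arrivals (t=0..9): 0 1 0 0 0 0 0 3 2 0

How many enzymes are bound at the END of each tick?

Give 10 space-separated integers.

Answer: 0 1 1 1 1 0 0 3 3 3

Derivation:
t=0: arr=0 -> substrate=0 bound=0 product=0
t=1: arr=1 -> substrate=0 bound=1 product=0
t=2: arr=0 -> substrate=0 bound=1 product=0
t=3: arr=0 -> substrate=0 bound=1 product=0
t=4: arr=0 -> substrate=0 bound=1 product=0
t=5: arr=0 -> substrate=0 bound=0 product=1
t=6: arr=0 -> substrate=0 bound=0 product=1
t=7: arr=3 -> substrate=0 bound=3 product=1
t=8: arr=2 -> substrate=2 bound=3 product=1
t=9: arr=0 -> substrate=2 bound=3 product=1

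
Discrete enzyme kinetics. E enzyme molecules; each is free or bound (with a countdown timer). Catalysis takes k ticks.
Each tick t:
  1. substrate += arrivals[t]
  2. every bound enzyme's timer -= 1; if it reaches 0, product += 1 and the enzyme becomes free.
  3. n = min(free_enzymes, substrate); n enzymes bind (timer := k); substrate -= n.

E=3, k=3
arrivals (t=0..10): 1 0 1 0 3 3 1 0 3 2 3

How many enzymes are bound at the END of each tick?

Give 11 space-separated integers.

t=0: arr=1 -> substrate=0 bound=1 product=0
t=1: arr=0 -> substrate=0 bound=1 product=0
t=2: arr=1 -> substrate=0 bound=2 product=0
t=3: arr=0 -> substrate=0 bound=1 product=1
t=4: arr=3 -> substrate=1 bound=3 product=1
t=5: arr=3 -> substrate=3 bound=3 product=2
t=6: arr=1 -> substrate=4 bound=3 product=2
t=7: arr=0 -> substrate=2 bound=3 product=4
t=8: arr=3 -> substrate=4 bound=3 product=5
t=9: arr=2 -> substrate=6 bound=3 product=5
t=10: arr=3 -> substrate=7 bound=3 product=7

Answer: 1 1 2 1 3 3 3 3 3 3 3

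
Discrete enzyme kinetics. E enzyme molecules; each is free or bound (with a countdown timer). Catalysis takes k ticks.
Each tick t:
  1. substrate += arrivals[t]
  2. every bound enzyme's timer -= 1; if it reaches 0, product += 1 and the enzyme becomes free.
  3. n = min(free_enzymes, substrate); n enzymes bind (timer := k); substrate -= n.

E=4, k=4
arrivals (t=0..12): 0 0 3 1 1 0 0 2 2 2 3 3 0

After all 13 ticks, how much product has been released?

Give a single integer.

Answer: 8

Derivation:
t=0: arr=0 -> substrate=0 bound=0 product=0
t=1: arr=0 -> substrate=0 bound=0 product=0
t=2: arr=3 -> substrate=0 bound=3 product=0
t=3: arr=1 -> substrate=0 bound=4 product=0
t=4: arr=1 -> substrate=1 bound=4 product=0
t=5: arr=0 -> substrate=1 bound=4 product=0
t=6: arr=0 -> substrate=0 bound=2 product=3
t=7: arr=2 -> substrate=0 bound=3 product=4
t=8: arr=2 -> substrate=1 bound=4 product=4
t=9: arr=2 -> substrate=3 bound=4 product=4
t=10: arr=3 -> substrate=5 bound=4 product=5
t=11: arr=3 -> substrate=6 bound=4 product=7
t=12: arr=0 -> substrate=5 bound=4 product=8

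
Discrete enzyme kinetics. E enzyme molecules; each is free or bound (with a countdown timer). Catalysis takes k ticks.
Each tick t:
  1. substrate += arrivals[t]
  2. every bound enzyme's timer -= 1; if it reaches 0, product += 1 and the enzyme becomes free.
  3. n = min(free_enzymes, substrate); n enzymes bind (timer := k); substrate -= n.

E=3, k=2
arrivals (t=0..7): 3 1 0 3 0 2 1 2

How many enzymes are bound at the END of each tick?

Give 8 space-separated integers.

t=0: arr=3 -> substrate=0 bound=3 product=0
t=1: arr=1 -> substrate=1 bound=3 product=0
t=2: arr=0 -> substrate=0 bound=1 product=3
t=3: arr=3 -> substrate=1 bound=3 product=3
t=4: arr=0 -> substrate=0 bound=3 product=4
t=5: arr=2 -> substrate=0 bound=3 product=6
t=6: arr=1 -> substrate=0 bound=3 product=7
t=7: arr=2 -> substrate=0 bound=3 product=9

Answer: 3 3 1 3 3 3 3 3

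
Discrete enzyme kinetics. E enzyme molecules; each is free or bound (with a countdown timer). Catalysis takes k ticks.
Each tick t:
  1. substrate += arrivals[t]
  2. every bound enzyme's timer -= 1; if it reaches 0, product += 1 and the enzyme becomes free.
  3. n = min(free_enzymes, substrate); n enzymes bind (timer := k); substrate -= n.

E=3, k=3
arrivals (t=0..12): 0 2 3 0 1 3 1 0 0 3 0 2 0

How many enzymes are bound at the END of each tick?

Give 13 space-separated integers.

Answer: 0 2 3 3 3 3 3 3 3 3 3 3 3

Derivation:
t=0: arr=0 -> substrate=0 bound=0 product=0
t=1: arr=2 -> substrate=0 bound=2 product=0
t=2: arr=3 -> substrate=2 bound=3 product=0
t=3: arr=0 -> substrate=2 bound=3 product=0
t=4: arr=1 -> substrate=1 bound=3 product=2
t=5: arr=3 -> substrate=3 bound=3 product=3
t=6: arr=1 -> substrate=4 bound=3 product=3
t=7: arr=0 -> substrate=2 bound=3 product=5
t=8: arr=0 -> substrate=1 bound=3 product=6
t=9: arr=3 -> substrate=4 bound=3 product=6
t=10: arr=0 -> substrate=2 bound=3 product=8
t=11: arr=2 -> substrate=3 bound=3 product=9
t=12: arr=0 -> substrate=3 bound=3 product=9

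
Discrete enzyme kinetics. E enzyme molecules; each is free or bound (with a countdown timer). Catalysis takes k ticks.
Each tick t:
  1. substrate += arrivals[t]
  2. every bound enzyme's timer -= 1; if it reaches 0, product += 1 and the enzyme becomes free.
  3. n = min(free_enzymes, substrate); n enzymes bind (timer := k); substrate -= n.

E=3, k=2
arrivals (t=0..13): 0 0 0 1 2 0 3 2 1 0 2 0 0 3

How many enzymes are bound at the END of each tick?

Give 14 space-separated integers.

t=0: arr=0 -> substrate=0 bound=0 product=0
t=1: arr=0 -> substrate=0 bound=0 product=0
t=2: arr=0 -> substrate=0 bound=0 product=0
t=3: arr=1 -> substrate=0 bound=1 product=0
t=4: arr=2 -> substrate=0 bound=3 product=0
t=5: arr=0 -> substrate=0 bound=2 product=1
t=6: arr=3 -> substrate=0 bound=3 product=3
t=7: arr=2 -> substrate=2 bound=3 product=3
t=8: arr=1 -> substrate=0 bound=3 product=6
t=9: arr=0 -> substrate=0 bound=3 product=6
t=10: arr=2 -> substrate=0 bound=2 product=9
t=11: arr=0 -> substrate=0 bound=2 product=9
t=12: arr=0 -> substrate=0 bound=0 product=11
t=13: arr=3 -> substrate=0 bound=3 product=11

Answer: 0 0 0 1 3 2 3 3 3 3 2 2 0 3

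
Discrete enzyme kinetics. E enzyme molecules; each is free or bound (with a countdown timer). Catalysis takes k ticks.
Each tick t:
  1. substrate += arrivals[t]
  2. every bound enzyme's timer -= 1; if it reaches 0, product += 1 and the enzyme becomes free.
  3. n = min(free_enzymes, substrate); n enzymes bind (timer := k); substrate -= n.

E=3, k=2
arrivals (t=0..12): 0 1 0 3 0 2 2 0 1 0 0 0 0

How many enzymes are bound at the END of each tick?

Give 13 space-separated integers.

t=0: arr=0 -> substrate=0 bound=0 product=0
t=1: arr=1 -> substrate=0 bound=1 product=0
t=2: arr=0 -> substrate=0 bound=1 product=0
t=3: arr=3 -> substrate=0 bound=3 product=1
t=4: arr=0 -> substrate=0 bound=3 product=1
t=5: arr=2 -> substrate=0 bound=2 product=4
t=6: arr=2 -> substrate=1 bound=3 product=4
t=7: arr=0 -> substrate=0 bound=2 product=6
t=8: arr=1 -> substrate=0 bound=2 product=7
t=9: arr=0 -> substrate=0 bound=1 product=8
t=10: arr=0 -> substrate=0 bound=0 product=9
t=11: arr=0 -> substrate=0 bound=0 product=9
t=12: arr=0 -> substrate=0 bound=0 product=9

Answer: 0 1 1 3 3 2 3 2 2 1 0 0 0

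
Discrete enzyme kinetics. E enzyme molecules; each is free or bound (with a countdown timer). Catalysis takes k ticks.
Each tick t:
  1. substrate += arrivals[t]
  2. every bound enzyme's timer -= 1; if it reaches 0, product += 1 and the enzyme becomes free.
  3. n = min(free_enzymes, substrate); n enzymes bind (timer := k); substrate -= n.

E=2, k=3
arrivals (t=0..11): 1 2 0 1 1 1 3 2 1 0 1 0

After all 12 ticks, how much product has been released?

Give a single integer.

Answer: 6

Derivation:
t=0: arr=1 -> substrate=0 bound=1 product=0
t=1: arr=2 -> substrate=1 bound=2 product=0
t=2: arr=0 -> substrate=1 bound=2 product=0
t=3: arr=1 -> substrate=1 bound=2 product=1
t=4: arr=1 -> substrate=1 bound=2 product=2
t=5: arr=1 -> substrate=2 bound=2 product=2
t=6: arr=3 -> substrate=4 bound=2 product=3
t=7: arr=2 -> substrate=5 bound=2 product=4
t=8: arr=1 -> substrate=6 bound=2 product=4
t=9: arr=0 -> substrate=5 bound=2 product=5
t=10: arr=1 -> substrate=5 bound=2 product=6
t=11: arr=0 -> substrate=5 bound=2 product=6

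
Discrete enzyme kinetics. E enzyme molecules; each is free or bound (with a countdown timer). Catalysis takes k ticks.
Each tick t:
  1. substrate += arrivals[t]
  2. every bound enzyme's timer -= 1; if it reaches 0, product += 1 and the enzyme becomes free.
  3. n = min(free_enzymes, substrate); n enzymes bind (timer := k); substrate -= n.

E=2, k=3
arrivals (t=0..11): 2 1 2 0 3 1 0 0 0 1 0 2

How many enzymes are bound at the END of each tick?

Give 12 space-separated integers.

t=0: arr=2 -> substrate=0 bound=2 product=0
t=1: arr=1 -> substrate=1 bound=2 product=0
t=2: arr=2 -> substrate=3 bound=2 product=0
t=3: arr=0 -> substrate=1 bound=2 product=2
t=4: arr=3 -> substrate=4 bound=2 product=2
t=5: arr=1 -> substrate=5 bound=2 product=2
t=6: arr=0 -> substrate=3 bound=2 product=4
t=7: arr=0 -> substrate=3 bound=2 product=4
t=8: arr=0 -> substrate=3 bound=2 product=4
t=9: arr=1 -> substrate=2 bound=2 product=6
t=10: arr=0 -> substrate=2 bound=2 product=6
t=11: arr=2 -> substrate=4 bound=2 product=6

Answer: 2 2 2 2 2 2 2 2 2 2 2 2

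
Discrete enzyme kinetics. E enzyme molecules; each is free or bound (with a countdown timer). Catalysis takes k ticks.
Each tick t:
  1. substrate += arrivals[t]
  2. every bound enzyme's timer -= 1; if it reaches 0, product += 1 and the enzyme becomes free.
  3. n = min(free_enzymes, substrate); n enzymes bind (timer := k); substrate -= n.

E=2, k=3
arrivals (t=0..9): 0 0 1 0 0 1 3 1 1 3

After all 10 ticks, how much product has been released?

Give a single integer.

t=0: arr=0 -> substrate=0 bound=0 product=0
t=1: arr=0 -> substrate=0 bound=0 product=0
t=2: arr=1 -> substrate=0 bound=1 product=0
t=3: arr=0 -> substrate=0 bound=1 product=0
t=4: arr=0 -> substrate=0 bound=1 product=0
t=5: arr=1 -> substrate=0 bound=1 product=1
t=6: arr=3 -> substrate=2 bound=2 product=1
t=7: arr=1 -> substrate=3 bound=2 product=1
t=8: arr=1 -> substrate=3 bound=2 product=2
t=9: arr=3 -> substrate=5 bound=2 product=3

Answer: 3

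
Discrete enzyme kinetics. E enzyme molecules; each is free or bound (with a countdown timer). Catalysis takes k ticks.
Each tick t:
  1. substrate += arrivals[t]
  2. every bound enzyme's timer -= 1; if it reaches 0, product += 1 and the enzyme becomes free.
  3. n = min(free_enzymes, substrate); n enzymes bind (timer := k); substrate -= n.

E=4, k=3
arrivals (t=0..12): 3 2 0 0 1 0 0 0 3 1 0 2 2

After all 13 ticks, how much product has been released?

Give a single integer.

t=0: arr=3 -> substrate=0 bound=3 product=0
t=1: arr=2 -> substrate=1 bound=4 product=0
t=2: arr=0 -> substrate=1 bound=4 product=0
t=3: arr=0 -> substrate=0 bound=2 product=3
t=4: arr=1 -> substrate=0 bound=2 product=4
t=5: arr=0 -> substrate=0 bound=2 product=4
t=6: arr=0 -> substrate=0 bound=1 product=5
t=7: arr=0 -> substrate=0 bound=0 product=6
t=8: arr=3 -> substrate=0 bound=3 product=6
t=9: arr=1 -> substrate=0 bound=4 product=6
t=10: arr=0 -> substrate=0 bound=4 product=6
t=11: arr=2 -> substrate=0 bound=3 product=9
t=12: arr=2 -> substrate=0 bound=4 product=10

Answer: 10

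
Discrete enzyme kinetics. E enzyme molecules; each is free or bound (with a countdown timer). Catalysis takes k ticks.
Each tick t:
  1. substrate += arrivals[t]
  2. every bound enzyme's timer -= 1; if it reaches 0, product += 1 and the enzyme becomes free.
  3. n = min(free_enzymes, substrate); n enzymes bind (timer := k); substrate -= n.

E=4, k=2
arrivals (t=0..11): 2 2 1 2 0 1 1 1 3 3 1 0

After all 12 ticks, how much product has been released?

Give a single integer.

t=0: arr=2 -> substrate=0 bound=2 product=0
t=1: arr=2 -> substrate=0 bound=4 product=0
t=2: arr=1 -> substrate=0 bound=3 product=2
t=3: arr=2 -> substrate=0 bound=3 product=4
t=4: arr=0 -> substrate=0 bound=2 product=5
t=5: arr=1 -> substrate=0 bound=1 product=7
t=6: arr=1 -> substrate=0 bound=2 product=7
t=7: arr=1 -> substrate=0 bound=2 product=8
t=8: arr=3 -> substrate=0 bound=4 product=9
t=9: arr=3 -> substrate=2 bound=4 product=10
t=10: arr=1 -> substrate=0 bound=4 product=13
t=11: arr=0 -> substrate=0 bound=3 product=14

Answer: 14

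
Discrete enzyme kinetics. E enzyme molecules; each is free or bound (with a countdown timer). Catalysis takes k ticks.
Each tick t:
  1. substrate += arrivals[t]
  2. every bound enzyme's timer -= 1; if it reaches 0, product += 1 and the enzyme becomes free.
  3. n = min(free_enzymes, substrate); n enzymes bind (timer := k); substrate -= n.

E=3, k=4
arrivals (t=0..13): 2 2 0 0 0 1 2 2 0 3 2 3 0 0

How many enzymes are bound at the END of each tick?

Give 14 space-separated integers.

Answer: 2 3 3 3 2 2 3 3 3 3 3 3 3 3

Derivation:
t=0: arr=2 -> substrate=0 bound=2 product=0
t=1: arr=2 -> substrate=1 bound=3 product=0
t=2: arr=0 -> substrate=1 bound=3 product=0
t=3: arr=0 -> substrate=1 bound=3 product=0
t=4: arr=0 -> substrate=0 bound=2 product=2
t=5: arr=1 -> substrate=0 bound=2 product=3
t=6: arr=2 -> substrate=1 bound=3 product=3
t=7: arr=2 -> substrate=3 bound=3 product=3
t=8: arr=0 -> substrate=2 bound=3 product=4
t=9: arr=3 -> substrate=4 bound=3 product=5
t=10: arr=2 -> substrate=5 bound=3 product=6
t=11: arr=3 -> substrate=8 bound=3 product=6
t=12: arr=0 -> substrate=7 bound=3 product=7
t=13: arr=0 -> substrate=6 bound=3 product=8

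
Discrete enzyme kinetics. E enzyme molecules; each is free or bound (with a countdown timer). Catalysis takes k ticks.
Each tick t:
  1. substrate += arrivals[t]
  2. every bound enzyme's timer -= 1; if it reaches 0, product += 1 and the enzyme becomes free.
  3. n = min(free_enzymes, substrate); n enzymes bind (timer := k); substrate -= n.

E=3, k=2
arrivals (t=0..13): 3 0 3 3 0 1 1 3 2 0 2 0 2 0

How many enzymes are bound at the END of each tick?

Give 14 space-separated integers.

t=0: arr=3 -> substrate=0 bound=3 product=0
t=1: arr=0 -> substrate=0 bound=3 product=0
t=2: arr=3 -> substrate=0 bound=3 product=3
t=3: arr=3 -> substrate=3 bound=3 product=3
t=4: arr=0 -> substrate=0 bound=3 product=6
t=5: arr=1 -> substrate=1 bound=3 product=6
t=6: arr=1 -> substrate=0 bound=2 product=9
t=7: arr=3 -> substrate=2 bound=3 product=9
t=8: arr=2 -> substrate=2 bound=3 product=11
t=9: arr=0 -> substrate=1 bound=3 product=12
t=10: arr=2 -> substrate=1 bound=3 product=14
t=11: arr=0 -> substrate=0 bound=3 product=15
t=12: arr=2 -> substrate=0 bound=3 product=17
t=13: arr=0 -> substrate=0 bound=2 product=18

Answer: 3 3 3 3 3 3 2 3 3 3 3 3 3 2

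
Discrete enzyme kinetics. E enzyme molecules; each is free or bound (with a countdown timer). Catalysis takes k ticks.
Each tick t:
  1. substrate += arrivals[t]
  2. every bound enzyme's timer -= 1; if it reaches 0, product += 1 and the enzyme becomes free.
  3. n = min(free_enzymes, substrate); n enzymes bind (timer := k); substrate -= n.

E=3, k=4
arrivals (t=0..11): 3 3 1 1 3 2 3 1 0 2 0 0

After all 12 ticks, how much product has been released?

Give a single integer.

Answer: 6

Derivation:
t=0: arr=3 -> substrate=0 bound=3 product=0
t=1: arr=3 -> substrate=3 bound=3 product=0
t=2: arr=1 -> substrate=4 bound=3 product=0
t=3: arr=1 -> substrate=5 bound=3 product=0
t=4: arr=3 -> substrate=5 bound=3 product=3
t=5: arr=2 -> substrate=7 bound=3 product=3
t=6: arr=3 -> substrate=10 bound=3 product=3
t=7: arr=1 -> substrate=11 bound=3 product=3
t=8: arr=0 -> substrate=8 bound=3 product=6
t=9: arr=2 -> substrate=10 bound=3 product=6
t=10: arr=0 -> substrate=10 bound=3 product=6
t=11: arr=0 -> substrate=10 bound=3 product=6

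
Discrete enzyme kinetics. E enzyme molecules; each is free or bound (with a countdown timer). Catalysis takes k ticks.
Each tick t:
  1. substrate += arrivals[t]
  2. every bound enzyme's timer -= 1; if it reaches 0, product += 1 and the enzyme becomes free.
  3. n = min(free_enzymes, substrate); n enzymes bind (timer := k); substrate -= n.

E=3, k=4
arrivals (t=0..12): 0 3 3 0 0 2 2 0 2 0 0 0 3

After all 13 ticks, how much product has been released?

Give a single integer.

Answer: 6

Derivation:
t=0: arr=0 -> substrate=0 bound=0 product=0
t=1: arr=3 -> substrate=0 bound=3 product=0
t=2: arr=3 -> substrate=3 bound=3 product=0
t=3: arr=0 -> substrate=3 bound=3 product=0
t=4: arr=0 -> substrate=3 bound=3 product=0
t=5: arr=2 -> substrate=2 bound=3 product=3
t=6: arr=2 -> substrate=4 bound=3 product=3
t=7: arr=0 -> substrate=4 bound=3 product=3
t=8: arr=2 -> substrate=6 bound=3 product=3
t=9: arr=0 -> substrate=3 bound=3 product=6
t=10: arr=0 -> substrate=3 bound=3 product=6
t=11: arr=0 -> substrate=3 bound=3 product=6
t=12: arr=3 -> substrate=6 bound=3 product=6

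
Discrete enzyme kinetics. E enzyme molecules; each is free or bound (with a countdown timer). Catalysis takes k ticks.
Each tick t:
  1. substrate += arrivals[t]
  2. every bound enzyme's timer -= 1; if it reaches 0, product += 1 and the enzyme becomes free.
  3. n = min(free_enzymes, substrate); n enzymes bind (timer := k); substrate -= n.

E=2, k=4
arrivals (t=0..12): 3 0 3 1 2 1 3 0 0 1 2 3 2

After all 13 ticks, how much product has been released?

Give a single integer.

Answer: 6

Derivation:
t=0: arr=3 -> substrate=1 bound=2 product=0
t=1: arr=0 -> substrate=1 bound=2 product=0
t=2: arr=3 -> substrate=4 bound=2 product=0
t=3: arr=1 -> substrate=5 bound=2 product=0
t=4: arr=2 -> substrate=5 bound=2 product=2
t=5: arr=1 -> substrate=6 bound=2 product=2
t=6: arr=3 -> substrate=9 bound=2 product=2
t=7: arr=0 -> substrate=9 bound=2 product=2
t=8: arr=0 -> substrate=7 bound=2 product=4
t=9: arr=1 -> substrate=8 bound=2 product=4
t=10: arr=2 -> substrate=10 bound=2 product=4
t=11: arr=3 -> substrate=13 bound=2 product=4
t=12: arr=2 -> substrate=13 bound=2 product=6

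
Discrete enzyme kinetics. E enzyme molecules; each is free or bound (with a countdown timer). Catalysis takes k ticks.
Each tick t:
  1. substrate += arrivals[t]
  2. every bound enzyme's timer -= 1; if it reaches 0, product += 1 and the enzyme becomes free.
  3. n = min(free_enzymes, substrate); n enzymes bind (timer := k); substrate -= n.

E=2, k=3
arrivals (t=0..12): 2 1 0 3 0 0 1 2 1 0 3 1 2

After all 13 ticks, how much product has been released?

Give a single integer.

Answer: 8

Derivation:
t=0: arr=2 -> substrate=0 bound=2 product=0
t=1: arr=1 -> substrate=1 bound=2 product=0
t=2: arr=0 -> substrate=1 bound=2 product=0
t=3: arr=3 -> substrate=2 bound=2 product=2
t=4: arr=0 -> substrate=2 bound=2 product=2
t=5: arr=0 -> substrate=2 bound=2 product=2
t=6: arr=1 -> substrate=1 bound=2 product=4
t=7: arr=2 -> substrate=3 bound=2 product=4
t=8: arr=1 -> substrate=4 bound=2 product=4
t=9: arr=0 -> substrate=2 bound=2 product=6
t=10: arr=3 -> substrate=5 bound=2 product=6
t=11: arr=1 -> substrate=6 bound=2 product=6
t=12: arr=2 -> substrate=6 bound=2 product=8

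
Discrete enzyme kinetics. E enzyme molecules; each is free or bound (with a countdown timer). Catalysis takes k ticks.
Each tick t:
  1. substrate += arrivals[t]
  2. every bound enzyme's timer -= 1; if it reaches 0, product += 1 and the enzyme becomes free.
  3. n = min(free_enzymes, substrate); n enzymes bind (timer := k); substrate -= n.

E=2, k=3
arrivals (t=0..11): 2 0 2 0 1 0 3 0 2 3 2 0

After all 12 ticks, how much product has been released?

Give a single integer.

Answer: 6

Derivation:
t=0: arr=2 -> substrate=0 bound=2 product=0
t=1: arr=0 -> substrate=0 bound=2 product=0
t=2: arr=2 -> substrate=2 bound=2 product=0
t=3: arr=0 -> substrate=0 bound=2 product=2
t=4: arr=1 -> substrate=1 bound=2 product=2
t=5: arr=0 -> substrate=1 bound=2 product=2
t=6: arr=3 -> substrate=2 bound=2 product=4
t=7: arr=0 -> substrate=2 bound=2 product=4
t=8: arr=2 -> substrate=4 bound=2 product=4
t=9: arr=3 -> substrate=5 bound=2 product=6
t=10: arr=2 -> substrate=7 bound=2 product=6
t=11: arr=0 -> substrate=7 bound=2 product=6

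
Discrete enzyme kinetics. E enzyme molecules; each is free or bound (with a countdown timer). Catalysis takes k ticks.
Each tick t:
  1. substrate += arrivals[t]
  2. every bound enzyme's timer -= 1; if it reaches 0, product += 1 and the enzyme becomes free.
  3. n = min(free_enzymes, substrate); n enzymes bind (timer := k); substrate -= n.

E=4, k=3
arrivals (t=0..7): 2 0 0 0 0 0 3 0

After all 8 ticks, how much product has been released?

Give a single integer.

t=0: arr=2 -> substrate=0 bound=2 product=0
t=1: arr=0 -> substrate=0 bound=2 product=0
t=2: arr=0 -> substrate=0 bound=2 product=0
t=3: arr=0 -> substrate=0 bound=0 product=2
t=4: arr=0 -> substrate=0 bound=0 product=2
t=5: arr=0 -> substrate=0 bound=0 product=2
t=6: arr=3 -> substrate=0 bound=3 product=2
t=7: arr=0 -> substrate=0 bound=3 product=2

Answer: 2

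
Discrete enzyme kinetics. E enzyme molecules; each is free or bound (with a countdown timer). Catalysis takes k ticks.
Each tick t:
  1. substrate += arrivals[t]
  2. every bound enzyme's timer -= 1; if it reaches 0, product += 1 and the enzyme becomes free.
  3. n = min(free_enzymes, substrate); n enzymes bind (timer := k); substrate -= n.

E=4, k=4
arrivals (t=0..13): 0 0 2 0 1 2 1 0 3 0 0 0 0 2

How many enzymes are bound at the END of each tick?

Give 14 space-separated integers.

Answer: 0 0 2 2 3 4 4 4 4 4 3 3 2 3

Derivation:
t=0: arr=0 -> substrate=0 bound=0 product=0
t=1: arr=0 -> substrate=0 bound=0 product=0
t=2: arr=2 -> substrate=0 bound=2 product=0
t=3: arr=0 -> substrate=0 bound=2 product=0
t=4: arr=1 -> substrate=0 bound=3 product=0
t=5: arr=2 -> substrate=1 bound=4 product=0
t=6: arr=1 -> substrate=0 bound=4 product=2
t=7: arr=0 -> substrate=0 bound=4 product=2
t=8: arr=3 -> substrate=2 bound=4 product=3
t=9: arr=0 -> substrate=1 bound=4 product=4
t=10: arr=0 -> substrate=0 bound=3 product=6
t=11: arr=0 -> substrate=0 bound=3 product=6
t=12: arr=0 -> substrate=0 bound=2 product=7
t=13: arr=2 -> substrate=0 bound=3 product=8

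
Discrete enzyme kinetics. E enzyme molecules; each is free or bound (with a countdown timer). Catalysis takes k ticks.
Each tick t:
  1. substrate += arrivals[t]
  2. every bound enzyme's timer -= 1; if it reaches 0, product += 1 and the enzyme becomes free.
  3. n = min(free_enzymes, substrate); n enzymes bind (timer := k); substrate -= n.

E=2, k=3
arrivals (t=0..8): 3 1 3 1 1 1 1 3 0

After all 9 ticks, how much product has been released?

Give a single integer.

t=0: arr=3 -> substrate=1 bound=2 product=0
t=1: arr=1 -> substrate=2 bound=2 product=0
t=2: arr=3 -> substrate=5 bound=2 product=0
t=3: arr=1 -> substrate=4 bound=2 product=2
t=4: arr=1 -> substrate=5 bound=2 product=2
t=5: arr=1 -> substrate=6 bound=2 product=2
t=6: arr=1 -> substrate=5 bound=2 product=4
t=7: arr=3 -> substrate=8 bound=2 product=4
t=8: arr=0 -> substrate=8 bound=2 product=4

Answer: 4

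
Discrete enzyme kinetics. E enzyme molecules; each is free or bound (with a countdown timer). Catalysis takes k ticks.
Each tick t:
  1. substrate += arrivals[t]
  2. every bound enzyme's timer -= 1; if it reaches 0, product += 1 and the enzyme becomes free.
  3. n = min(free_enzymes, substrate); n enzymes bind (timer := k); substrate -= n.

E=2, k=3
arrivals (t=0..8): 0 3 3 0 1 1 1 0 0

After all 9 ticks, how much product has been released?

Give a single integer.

Answer: 4

Derivation:
t=0: arr=0 -> substrate=0 bound=0 product=0
t=1: arr=3 -> substrate=1 bound=2 product=0
t=2: arr=3 -> substrate=4 bound=2 product=0
t=3: arr=0 -> substrate=4 bound=2 product=0
t=4: arr=1 -> substrate=3 bound=2 product=2
t=5: arr=1 -> substrate=4 bound=2 product=2
t=6: arr=1 -> substrate=5 bound=2 product=2
t=7: arr=0 -> substrate=3 bound=2 product=4
t=8: arr=0 -> substrate=3 bound=2 product=4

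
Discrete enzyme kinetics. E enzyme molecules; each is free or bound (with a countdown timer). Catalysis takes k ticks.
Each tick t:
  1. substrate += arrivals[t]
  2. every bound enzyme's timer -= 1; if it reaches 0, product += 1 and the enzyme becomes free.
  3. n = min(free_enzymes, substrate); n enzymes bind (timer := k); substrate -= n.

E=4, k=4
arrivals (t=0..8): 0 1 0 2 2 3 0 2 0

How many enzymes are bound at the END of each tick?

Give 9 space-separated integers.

t=0: arr=0 -> substrate=0 bound=0 product=0
t=1: arr=1 -> substrate=0 bound=1 product=0
t=2: arr=0 -> substrate=0 bound=1 product=0
t=3: arr=2 -> substrate=0 bound=3 product=0
t=4: arr=2 -> substrate=1 bound=4 product=0
t=5: arr=3 -> substrate=3 bound=4 product=1
t=6: arr=0 -> substrate=3 bound=4 product=1
t=7: arr=2 -> substrate=3 bound=4 product=3
t=8: arr=0 -> substrate=2 bound=4 product=4

Answer: 0 1 1 3 4 4 4 4 4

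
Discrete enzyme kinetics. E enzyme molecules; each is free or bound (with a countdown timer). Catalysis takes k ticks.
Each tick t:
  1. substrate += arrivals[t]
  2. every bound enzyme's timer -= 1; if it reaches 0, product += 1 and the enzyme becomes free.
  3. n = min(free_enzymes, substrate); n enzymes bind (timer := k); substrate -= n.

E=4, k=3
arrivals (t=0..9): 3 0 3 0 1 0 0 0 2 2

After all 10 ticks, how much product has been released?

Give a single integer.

Answer: 7

Derivation:
t=0: arr=3 -> substrate=0 bound=3 product=0
t=1: arr=0 -> substrate=0 bound=3 product=0
t=2: arr=3 -> substrate=2 bound=4 product=0
t=3: arr=0 -> substrate=0 bound=3 product=3
t=4: arr=1 -> substrate=0 bound=4 product=3
t=5: arr=0 -> substrate=0 bound=3 product=4
t=6: arr=0 -> substrate=0 bound=1 product=6
t=7: arr=0 -> substrate=0 bound=0 product=7
t=8: arr=2 -> substrate=0 bound=2 product=7
t=9: arr=2 -> substrate=0 bound=4 product=7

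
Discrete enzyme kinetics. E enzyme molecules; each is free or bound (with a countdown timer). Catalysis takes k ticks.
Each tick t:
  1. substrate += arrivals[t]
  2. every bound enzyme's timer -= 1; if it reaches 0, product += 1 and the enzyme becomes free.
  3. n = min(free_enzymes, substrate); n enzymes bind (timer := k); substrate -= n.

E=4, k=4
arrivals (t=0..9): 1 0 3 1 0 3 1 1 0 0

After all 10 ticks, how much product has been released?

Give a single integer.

Answer: 5

Derivation:
t=0: arr=1 -> substrate=0 bound=1 product=0
t=1: arr=0 -> substrate=0 bound=1 product=0
t=2: arr=3 -> substrate=0 bound=4 product=0
t=3: arr=1 -> substrate=1 bound=4 product=0
t=4: arr=0 -> substrate=0 bound=4 product=1
t=5: arr=3 -> substrate=3 bound=4 product=1
t=6: arr=1 -> substrate=1 bound=4 product=4
t=7: arr=1 -> substrate=2 bound=4 product=4
t=8: arr=0 -> substrate=1 bound=4 product=5
t=9: arr=0 -> substrate=1 bound=4 product=5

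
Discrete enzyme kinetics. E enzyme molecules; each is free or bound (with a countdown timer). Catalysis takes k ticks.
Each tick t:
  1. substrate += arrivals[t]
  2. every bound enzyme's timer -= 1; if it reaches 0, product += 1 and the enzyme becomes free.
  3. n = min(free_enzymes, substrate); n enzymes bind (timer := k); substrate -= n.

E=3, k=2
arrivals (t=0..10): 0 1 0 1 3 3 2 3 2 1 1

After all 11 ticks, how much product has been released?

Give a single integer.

t=0: arr=0 -> substrate=0 bound=0 product=0
t=1: arr=1 -> substrate=0 bound=1 product=0
t=2: arr=0 -> substrate=0 bound=1 product=0
t=3: arr=1 -> substrate=0 bound=1 product=1
t=4: arr=3 -> substrate=1 bound=3 product=1
t=5: arr=3 -> substrate=3 bound=3 product=2
t=6: arr=2 -> substrate=3 bound=3 product=4
t=7: arr=3 -> substrate=5 bound=3 product=5
t=8: arr=2 -> substrate=5 bound=3 product=7
t=9: arr=1 -> substrate=5 bound=3 product=8
t=10: arr=1 -> substrate=4 bound=3 product=10

Answer: 10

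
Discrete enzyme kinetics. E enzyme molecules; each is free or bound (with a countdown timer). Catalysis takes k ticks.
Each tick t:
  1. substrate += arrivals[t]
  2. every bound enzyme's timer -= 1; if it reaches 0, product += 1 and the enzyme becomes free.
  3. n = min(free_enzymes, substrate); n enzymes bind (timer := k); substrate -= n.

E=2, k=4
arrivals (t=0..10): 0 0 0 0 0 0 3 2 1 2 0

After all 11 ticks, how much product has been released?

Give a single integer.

Answer: 2

Derivation:
t=0: arr=0 -> substrate=0 bound=0 product=0
t=1: arr=0 -> substrate=0 bound=0 product=0
t=2: arr=0 -> substrate=0 bound=0 product=0
t=3: arr=0 -> substrate=0 bound=0 product=0
t=4: arr=0 -> substrate=0 bound=0 product=0
t=5: arr=0 -> substrate=0 bound=0 product=0
t=6: arr=3 -> substrate=1 bound=2 product=0
t=7: arr=2 -> substrate=3 bound=2 product=0
t=8: arr=1 -> substrate=4 bound=2 product=0
t=9: arr=2 -> substrate=6 bound=2 product=0
t=10: arr=0 -> substrate=4 bound=2 product=2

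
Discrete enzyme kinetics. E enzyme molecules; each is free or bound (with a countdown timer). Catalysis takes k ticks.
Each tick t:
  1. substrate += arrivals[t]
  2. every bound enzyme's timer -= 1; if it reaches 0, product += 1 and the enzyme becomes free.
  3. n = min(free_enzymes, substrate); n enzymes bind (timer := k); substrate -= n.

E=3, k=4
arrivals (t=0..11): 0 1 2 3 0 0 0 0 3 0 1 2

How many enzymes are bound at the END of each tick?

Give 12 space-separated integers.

Answer: 0 1 3 3 3 3 3 3 3 3 3 3

Derivation:
t=0: arr=0 -> substrate=0 bound=0 product=0
t=1: arr=1 -> substrate=0 bound=1 product=0
t=2: arr=2 -> substrate=0 bound=3 product=0
t=3: arr=3 -> substrate=3 bound=3 product=0
t=4: arr=0 -> substrate=3 bound=3 product=0
t=5: arr=0 -> substrate=2 bound=3 product=1
t=6: arr=0 -> substrate=0 bound=3 product=3
t=7: arr=0 -> substrate=0 bound=3 product=3
t=8: arr=3 -> substrate=3 bound=3 product=3
t=9: arr=0 -> substrate=2 bound=3 product=4
t=10: arr=1 -> substrate=1 bound=3 product=6
t=11: arr=2 -> substrate=3 bound=3 product=6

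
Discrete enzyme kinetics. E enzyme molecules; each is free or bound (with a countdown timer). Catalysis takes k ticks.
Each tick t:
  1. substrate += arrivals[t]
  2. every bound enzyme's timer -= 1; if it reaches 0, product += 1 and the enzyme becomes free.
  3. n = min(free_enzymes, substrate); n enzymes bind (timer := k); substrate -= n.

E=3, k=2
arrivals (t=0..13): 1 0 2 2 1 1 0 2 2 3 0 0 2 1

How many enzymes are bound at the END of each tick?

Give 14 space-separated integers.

t=0: arr=1 -> substrate=0 bound=1 product=0
t=1: arr=0 -> substrate=0 bound=1 product=0
t=2: arr=2 -> substrate=0 bound=2 product=1
t=3: arr=2 -> substrate=1 bound=3 product=1
t=4: arr=1 -> substrate=0 bound=3 product=3
t=5: arr=1 -> substrate=0 bound=3 product=4
t=6: arr=0 -> substrate=0 bound=1 product=6
t=7: arr=2 -> substrate=0 bound=2 product=7
t=8: arr=2 -> substrate=1 bound=3 product=7
t=9: arr=3 -> substrate=2 bound=3 product=9
t=10: arr=0 -> substrate=1 bound=3 product=10
t=11: arr=0 -> substrate=0 bound=2 product=12
t=12: arr=2 -> substrate=0 bound=3 product=13
t=13: arr=1 -> substrate=0 bound=3 product=14

Answer: 1 1 2 3 3 3 1 2 3 3 3 2 3 3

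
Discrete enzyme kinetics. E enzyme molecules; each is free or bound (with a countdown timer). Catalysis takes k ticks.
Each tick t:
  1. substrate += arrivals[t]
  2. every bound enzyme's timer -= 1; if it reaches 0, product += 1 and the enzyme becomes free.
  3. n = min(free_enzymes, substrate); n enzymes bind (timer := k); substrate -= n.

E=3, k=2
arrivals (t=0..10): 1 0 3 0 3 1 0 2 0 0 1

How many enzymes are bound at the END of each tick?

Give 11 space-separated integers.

t=0: arr=1 -> substrate=0 bound=1 product=0
t=1: arr=0 -> substrate=0 bound=1 product=0
t=2: arr=3 -> substrate=0 bound=3 product=1
t=3: arr=0 -> substrate=0 bound=3 product=1
t=4: arr=3 -> substrate=0 bound=3 product=4
t=5: arr=1 -> substrate=1 bound=3 product=4
t=6: arr=0 -> substrate=0 bound=1 product=7
t=7: arr=2 -> substrate=0 bound=3 product=7
t=8: arr=0 -> substrate=0 bound=2 product=8
t=9: arr=0 -> substrate=0 bound=0 product=10
t=10: arr=1 -> substrate=0 bound=1 product=10

Answer: 1 1 3 3 3 3 1 3 2 0 1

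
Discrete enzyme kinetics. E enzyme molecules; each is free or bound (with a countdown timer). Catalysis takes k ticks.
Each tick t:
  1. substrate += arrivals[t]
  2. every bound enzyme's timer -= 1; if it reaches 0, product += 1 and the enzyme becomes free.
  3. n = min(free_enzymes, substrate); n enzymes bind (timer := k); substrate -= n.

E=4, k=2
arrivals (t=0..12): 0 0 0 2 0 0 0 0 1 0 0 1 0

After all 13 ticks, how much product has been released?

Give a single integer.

Answer: 3

Derivation:
t=0: arr=0 -> substrate=0 bound=0 product=0
t=1: arr=0 -> substrate=0 bound=0 product=0
t=2: arr=0 -> substrate=0 bound=0 product=0
t=3: arr=2 -> substrate=0 bound=2 product=0
t=4: arr=0 -> substrate=0 bound=2 product=0
t=5: arr=0 -> substrate=0 bound=0 product=2
t=6: arr=0 -> substrate=0 bound=0 product=2
t=7: arr=0 -> substrate=0 bound=0 product=2
t=8: arr=1 -> substrate=0 bound=1 product=2
t=9: arr=0 -> substrate=0 bound=1 product=2
t=10: arr=0 -> substrate=0 bound=0 product=3
t=11: arr=1 -> substrate=0 bound=1 product=3
t=12: arr=0 -> substrate=0 bound=1 product=3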